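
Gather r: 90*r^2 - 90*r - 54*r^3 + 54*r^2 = -54*r^3 + 144*r^2 - 90*r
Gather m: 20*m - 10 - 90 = 20*m - 100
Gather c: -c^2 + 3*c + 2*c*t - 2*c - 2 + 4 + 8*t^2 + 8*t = -c^2 + c*(2*t + 1) + 8*t^2 + 8*t + 2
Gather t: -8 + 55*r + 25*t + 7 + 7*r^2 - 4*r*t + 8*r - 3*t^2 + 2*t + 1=7*r^2 + 63*r - 3*t^2 + t*(27 - 4*r)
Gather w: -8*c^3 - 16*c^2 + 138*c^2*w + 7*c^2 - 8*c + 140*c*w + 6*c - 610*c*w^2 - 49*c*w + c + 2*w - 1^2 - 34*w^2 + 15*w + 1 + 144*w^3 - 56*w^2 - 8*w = -8*c^3 - 9*c^2 - c + 144*w^3 + w^2*(-610*c - 90) + w*(138*c^2 + 91*c + 9)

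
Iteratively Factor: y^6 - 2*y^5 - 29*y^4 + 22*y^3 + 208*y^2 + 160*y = (y + 1)*(y^5 - 3*y^4 - 26*y^3 + 48*y^2 + 160*y) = (y - 5)*(y + 1)*(y^4 + 2*y^3 - 16*y^2 - 32*y) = (y - 5)*(y - 4)*(y + 1)*(y^3 + 6*y^2 + 8*y) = (y - 5)*(y - 4)*(y + 1)*(y + 4)*(y^2 + 2*y) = y*(y - 5)*(y - 4)*(y + 1)*(y + 4)*(y + 2)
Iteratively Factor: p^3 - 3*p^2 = (p)*(p^2 - 3*p) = p*(p - 3)*(p)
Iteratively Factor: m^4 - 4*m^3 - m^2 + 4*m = (m)*(m^3 - 4*m^2 - m + 4) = m*(m - 1)*(m^2 - 3*m - 4) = m*(m - 4)*(m - 1)*(m + 1)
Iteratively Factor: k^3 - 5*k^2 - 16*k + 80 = (k - 4)*(k^2 - k - 20) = (k - 4)*(k + 4)*(k - 5)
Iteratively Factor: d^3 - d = (d + 1)*(d^2 - d) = (d - 1)*(d + 1)*(d)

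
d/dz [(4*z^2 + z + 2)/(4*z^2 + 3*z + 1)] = (8*z^2 - 8*z - 5)/(16*z^4 + 24*z^3 + 17*z^2 + 6*z + 1)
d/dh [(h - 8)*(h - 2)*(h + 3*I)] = 3*h^2 + h*(-20 + 6*I) + 16 - 30*I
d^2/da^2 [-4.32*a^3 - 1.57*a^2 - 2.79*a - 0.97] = -25.92*a - 3.14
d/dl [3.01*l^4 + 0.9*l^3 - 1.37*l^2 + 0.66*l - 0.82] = 12.04*l^3 + 2.7*l^2 - 2.74*l + 0.66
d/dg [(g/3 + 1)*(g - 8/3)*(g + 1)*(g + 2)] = 4*g^3/3 + 10*g^2/3 - 10*g/3 - 70/9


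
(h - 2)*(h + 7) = h^2 + 5*h - 14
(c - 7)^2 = c^2 - 14*c + 49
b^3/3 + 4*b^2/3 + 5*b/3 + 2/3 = (b/3 + 1/3)*(b + 1)*(b + 2)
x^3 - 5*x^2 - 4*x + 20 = (x - 5)*(x - 2)*(x + 2)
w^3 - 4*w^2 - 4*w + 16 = (w - 4)*(w - 2)*(w + 2)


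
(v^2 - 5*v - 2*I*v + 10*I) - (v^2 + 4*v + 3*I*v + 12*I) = -9*v - 5*I*v - 2*I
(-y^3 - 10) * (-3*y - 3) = 3*y^4 + 3*y^3 + 30*y + 30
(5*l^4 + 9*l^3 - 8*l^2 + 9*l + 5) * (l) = 5*l^5 + 9*l^4 - 8*l^3 + 9*l^2 + 5*l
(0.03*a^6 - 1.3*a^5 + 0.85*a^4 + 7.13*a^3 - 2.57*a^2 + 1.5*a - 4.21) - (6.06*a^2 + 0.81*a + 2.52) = 0.03*a^6 - 1.3*a^5 + 0.85*a^4 + 7.13*a^3 - 8.63*a^2 + 0.69*a - 6.73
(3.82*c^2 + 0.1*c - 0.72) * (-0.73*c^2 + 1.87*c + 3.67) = -2.7886*c^4 + 7.0704*c^3 + 14.732*c^2 - 0.9794*c - 2.6424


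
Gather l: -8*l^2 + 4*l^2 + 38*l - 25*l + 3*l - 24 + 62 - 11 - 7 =-4*l^2 + 16*l + 20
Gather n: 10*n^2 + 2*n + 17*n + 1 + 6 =10*n^2 + 19*n + 7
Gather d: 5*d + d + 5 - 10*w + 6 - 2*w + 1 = 6*d - 12*w + 12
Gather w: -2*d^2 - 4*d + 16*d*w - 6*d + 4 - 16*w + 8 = -2*d^2 - 10*d + w*(16*d - 16) + 12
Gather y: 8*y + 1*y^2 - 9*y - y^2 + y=0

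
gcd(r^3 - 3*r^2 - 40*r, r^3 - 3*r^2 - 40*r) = r^3 - 3*r^2 - 40*r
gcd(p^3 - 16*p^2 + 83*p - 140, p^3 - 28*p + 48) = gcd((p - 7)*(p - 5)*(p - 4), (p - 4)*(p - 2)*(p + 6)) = p - 4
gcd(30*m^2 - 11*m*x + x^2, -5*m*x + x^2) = -5*m + x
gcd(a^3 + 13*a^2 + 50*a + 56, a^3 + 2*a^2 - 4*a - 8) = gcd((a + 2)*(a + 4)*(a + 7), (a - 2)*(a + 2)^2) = a + 2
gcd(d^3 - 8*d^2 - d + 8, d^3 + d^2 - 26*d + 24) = d - 1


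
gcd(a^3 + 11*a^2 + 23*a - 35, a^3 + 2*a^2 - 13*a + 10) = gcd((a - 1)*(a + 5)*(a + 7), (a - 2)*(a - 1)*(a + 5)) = a^2 + 4*a - 5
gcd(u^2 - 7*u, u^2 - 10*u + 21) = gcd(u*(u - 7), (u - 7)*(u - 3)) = u - 7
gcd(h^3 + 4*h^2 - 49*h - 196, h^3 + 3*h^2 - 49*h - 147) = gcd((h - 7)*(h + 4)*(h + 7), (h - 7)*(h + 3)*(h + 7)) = h^2 - 49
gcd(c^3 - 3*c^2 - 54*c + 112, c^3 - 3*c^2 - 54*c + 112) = c^3 - 3*c^2 - 54*c + 112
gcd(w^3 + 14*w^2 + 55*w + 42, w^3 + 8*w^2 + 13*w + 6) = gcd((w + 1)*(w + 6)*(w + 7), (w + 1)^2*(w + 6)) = w^2 + 7*w + 6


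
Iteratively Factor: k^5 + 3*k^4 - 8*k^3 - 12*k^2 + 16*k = (k)*(k^4 + 3*k^3 - 8*k^2 - 12*k + 16) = k*(k - 1)*(k^3 + 4*k^2 - 4*k - 16) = k*(k - 2)*(k - 1)*(k^2 + 6*k + 8) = k*(k - 2)*(k - 1)*(k + 2)*(k + 4)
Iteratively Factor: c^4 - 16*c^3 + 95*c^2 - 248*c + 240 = (c - 4)*(c^3 - 12*c^2 + 47*c - 60) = (c - 5)*(c - 4)*(c^2 - 7*c + 12) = (c - 5)*(c - 4)*(c - 3)*(c - 4)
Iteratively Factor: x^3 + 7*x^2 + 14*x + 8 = (x + 4)*(x^2 + 3*x + 2) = (x + 2)*(x + 4)*(x + 1)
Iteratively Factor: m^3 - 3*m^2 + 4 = (m + 1)*(m^2 - 4*m + 4) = (m - 2)*(m + 1)*(m - 2)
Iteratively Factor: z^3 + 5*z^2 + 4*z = (z + 1)*(z^2 + 4*z) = (z + 1)*(z + 4)*(z)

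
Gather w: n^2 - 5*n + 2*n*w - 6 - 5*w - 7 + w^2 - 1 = n^2 - 5*n + w^2 + w*(2*n - 5) - 14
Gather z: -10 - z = -z - 10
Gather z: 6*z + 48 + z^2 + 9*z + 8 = z^2 + 15*z + 56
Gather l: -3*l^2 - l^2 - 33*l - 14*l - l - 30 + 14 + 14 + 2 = -4*l^2 - 48*l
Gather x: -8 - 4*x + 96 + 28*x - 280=24*x - 192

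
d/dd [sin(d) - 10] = cos(d)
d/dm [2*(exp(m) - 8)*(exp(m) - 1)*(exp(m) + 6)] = (6*exp(2*m) - 12*exp(m) - 92)*exp(m)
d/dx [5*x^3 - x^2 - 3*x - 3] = 15*x^2 - 2*x - 3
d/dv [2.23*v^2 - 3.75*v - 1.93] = 4.46*v - 3.75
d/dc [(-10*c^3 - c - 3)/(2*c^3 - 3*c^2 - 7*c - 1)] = (30*c^4 + 144*c^3 + 45*c^2 - 18*c - 20)/(4*c^6 - 12*c^5 - 19*c^4 + 38*c^3 + 55*c^2 + 14*c + 1)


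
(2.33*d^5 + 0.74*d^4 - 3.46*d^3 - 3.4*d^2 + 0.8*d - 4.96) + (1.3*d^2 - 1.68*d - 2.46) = 2.33*d^5 + 0.74*d^4 - 3.46*d^3 - 2.1*d^2 - 0.88*d - 7.42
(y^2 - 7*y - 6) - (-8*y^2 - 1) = 9*y^2 - 7*y - 5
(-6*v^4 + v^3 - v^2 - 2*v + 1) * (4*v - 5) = -24*v^5 + 34*v^4 - 9*v^3 - 3*v^2 + 14*v - 5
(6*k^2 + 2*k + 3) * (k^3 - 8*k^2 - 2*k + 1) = 6*k^5 - 46*k^4 - 25*k^3 - 22*k^2 - 4*k + 3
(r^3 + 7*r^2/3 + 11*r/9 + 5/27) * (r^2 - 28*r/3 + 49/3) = r^5 - 7*r^4 - 38*r^3/9 + 242*r^2/9 + 1477*r/81 + 245/81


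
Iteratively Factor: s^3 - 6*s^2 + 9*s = (s)*(s^2 - 6*s + 9) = s*(s - 3)*(s - 3)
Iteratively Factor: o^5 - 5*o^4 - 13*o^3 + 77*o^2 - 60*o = (o)*(o^4 - 5*o^3 - 13*o^2 + 77*o - 60) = o*(o - 5)*(o^3 - 13*o + 12) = o*(o - 5)*(o - 3)*(o^2 + 3*o - 4) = o*(o - 5)*(o - 3)*(o - 1)*(o + 4)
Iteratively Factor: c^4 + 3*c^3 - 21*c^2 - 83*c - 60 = (c + 1)*(c^3 + 2*c^2 - 23*c - 60) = (c + 1)*(c + 4)*(c^2 - 2*c - 15) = (c + 1)*(c + 3)*(c + 4)*(c - 5)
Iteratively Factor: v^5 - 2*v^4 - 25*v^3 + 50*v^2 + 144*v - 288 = (v - 4)*(v^4 + 2*v^3 - 17*v^2 - 18*v + 72) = (v - 4)*(v + 3)*(v^3 - v^2 - 14*v + 24) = (v - 4)*(v + 3)*(v + 4)*(v^2 - 5*v + 6) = (v - 4)*(v - 2)*(v + 3)*(v + 4)*(v - 3)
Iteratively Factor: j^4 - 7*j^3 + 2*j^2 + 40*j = (j)*(j^3 - 7*j^2 + 2*j + 40) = j*(j - 5)*(j^2 - 2*j - 8) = j*(j - 5)*(j + 2)*(j - 4)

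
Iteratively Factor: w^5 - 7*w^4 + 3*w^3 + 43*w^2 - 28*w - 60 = (w - 2)*(w^4 - 5*w^3 - 7*w^2 + 29*w + 30) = (w - 5)*(w - 2)*(w^3 - 7*w - 6) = (w - 5)*(w - 2)*(w + 1)*(w^2 - w - 6) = (w - 5)*(w - 2)*(w + 1)*(w + 2)*(w - 3)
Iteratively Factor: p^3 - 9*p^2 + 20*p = (p - 4)*(p^2 - 5*p) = p*(p - 4)*(p - 5)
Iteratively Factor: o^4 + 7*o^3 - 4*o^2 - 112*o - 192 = (o + 4)*(o^3 + 3*o^2 - 16*o - 48) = (o + 3)*(o + 4)*(o^2 - 16) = (o + 3)*(o + 4)^2*(o - 4)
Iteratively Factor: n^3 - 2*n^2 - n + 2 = (n + 1)*(n^2 - 3*n + 2) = (n - 2)*(n + 1)*(n - 1)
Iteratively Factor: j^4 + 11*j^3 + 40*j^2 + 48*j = (j)*(j^3 + 11*j^2 + 40*j + 48) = j*(j + 4)*(j^2 + 7*j + 12) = j*(j + 4)^2*(j + 3)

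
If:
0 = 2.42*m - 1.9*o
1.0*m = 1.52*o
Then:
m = 0.00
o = 0.00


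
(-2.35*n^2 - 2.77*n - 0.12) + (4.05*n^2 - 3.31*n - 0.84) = 1.7*n^2 - 6.08*n - 0.96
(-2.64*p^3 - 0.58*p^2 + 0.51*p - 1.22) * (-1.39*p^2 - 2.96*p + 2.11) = 3.6696*p^5 + 8.6206*p^4 - 4.5625*p^3 - 1.0376*p^2 + 4.6873*p - 2.5742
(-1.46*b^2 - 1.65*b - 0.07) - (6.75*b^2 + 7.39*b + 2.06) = -8.21*b^2 - 9.04*b - 2.13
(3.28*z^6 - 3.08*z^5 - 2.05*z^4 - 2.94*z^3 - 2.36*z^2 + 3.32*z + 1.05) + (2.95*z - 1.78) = 3.28*z^6 - 3.08*z^5 - 2.05*z^4 - 2.94*z^3 - 2.36*z^2 + 6.27*z - 0.73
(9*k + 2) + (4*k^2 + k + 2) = 4*k^2 + 10*k + 4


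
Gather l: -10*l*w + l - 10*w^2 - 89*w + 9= l*(1 - 10*w) - 10*w^2 - 89*w + 9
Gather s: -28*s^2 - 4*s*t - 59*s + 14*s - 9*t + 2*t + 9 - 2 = -28*s^2 + s*(-4*t - 45) - 7*t + 7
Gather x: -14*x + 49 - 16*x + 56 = 105 - 30*x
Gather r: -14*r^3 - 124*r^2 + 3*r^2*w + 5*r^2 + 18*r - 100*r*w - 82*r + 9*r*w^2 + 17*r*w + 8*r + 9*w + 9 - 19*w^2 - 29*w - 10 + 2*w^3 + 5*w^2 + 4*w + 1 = -14*r^3 + r^2*(3*w - 119) + r*(9*w^2 - 83*w - 56) + 2*w^3 - 14*w^2 - 16*w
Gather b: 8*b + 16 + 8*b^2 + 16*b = 8*b^2 + 24*b + 16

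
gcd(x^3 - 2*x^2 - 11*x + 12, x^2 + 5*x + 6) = x + 3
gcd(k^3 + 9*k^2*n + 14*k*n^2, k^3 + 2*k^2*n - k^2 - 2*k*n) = k^2 + 2*k*n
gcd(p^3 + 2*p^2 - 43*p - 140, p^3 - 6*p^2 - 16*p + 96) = p + 4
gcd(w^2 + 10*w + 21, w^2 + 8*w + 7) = w + 7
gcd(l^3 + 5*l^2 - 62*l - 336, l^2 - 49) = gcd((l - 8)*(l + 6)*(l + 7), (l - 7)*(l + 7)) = l + 7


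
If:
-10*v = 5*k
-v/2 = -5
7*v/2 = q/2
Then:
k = -20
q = 70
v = 10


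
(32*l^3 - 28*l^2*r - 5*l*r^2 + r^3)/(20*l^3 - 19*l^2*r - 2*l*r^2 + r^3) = (-8*l + r)/(-5*l + r)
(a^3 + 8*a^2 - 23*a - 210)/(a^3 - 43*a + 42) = (a^2 + a - 30)/(a^2 - 7*a + 6)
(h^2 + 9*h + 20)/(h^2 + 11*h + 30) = (h + 4)/(h + 6)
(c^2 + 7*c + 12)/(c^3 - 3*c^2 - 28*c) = (c + 3)/(c*(c - 7))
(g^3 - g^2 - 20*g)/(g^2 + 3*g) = (g^2 - g - 20)/(g + 3)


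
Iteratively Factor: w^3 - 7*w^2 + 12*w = (w - 4)*(w^2 - 3*w) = (w - 4)*(w - 3)*(w)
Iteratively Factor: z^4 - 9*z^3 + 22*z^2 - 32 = (z - 2)*(z^3 - 7*z^2 + 8*z + 16) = (z - 4)*(z - 2)*(z^2 - 3*z - 4) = (z - 4)*(z - 2)*(z + 1)*(z - 4)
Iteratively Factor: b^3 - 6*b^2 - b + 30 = (b + 2)*(b^2 - 8*b + 15) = (b - 5)*(b + 2)*(b - 3)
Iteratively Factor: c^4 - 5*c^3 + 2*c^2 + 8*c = (c - 2)*(c^3 - 3*c^2 - 4*c) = (c - 4)*(c - 2)*(c^2 + c) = c*(c - 4)*(c - 2)*(c + 1)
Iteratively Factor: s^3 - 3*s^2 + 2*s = (s - 2)*(s^2 - s) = s*(s - 2)*(s - 1)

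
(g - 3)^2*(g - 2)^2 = g^4 - 10*g^3 + 37*g^2 - 60*g + 36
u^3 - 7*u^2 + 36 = (u - 6)*(u - 3)*(u + 2)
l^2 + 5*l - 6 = (l - 1)*(l + 6)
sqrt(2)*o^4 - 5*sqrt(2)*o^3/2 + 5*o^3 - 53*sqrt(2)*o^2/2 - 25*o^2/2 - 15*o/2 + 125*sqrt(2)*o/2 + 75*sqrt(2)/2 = (o - 3)*(o - 5*sqrt(2)/2)*(o + 5*sqrt(2))*(sqrt(2)*o + sqrt(2)/2)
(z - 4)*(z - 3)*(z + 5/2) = z^3 - 9*z^2/2 - 11*z/2 + 30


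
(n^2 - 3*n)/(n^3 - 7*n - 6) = n/(n^2 + 3*n + 2)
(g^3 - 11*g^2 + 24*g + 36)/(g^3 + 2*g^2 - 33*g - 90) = (g^2 - 5*g - 6)/(g^2 + 8*g + 15)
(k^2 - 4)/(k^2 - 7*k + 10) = (k + 2)/(k - 5)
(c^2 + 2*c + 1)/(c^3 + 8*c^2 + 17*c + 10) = (c + 1)/(c^2 + 7*c + 10)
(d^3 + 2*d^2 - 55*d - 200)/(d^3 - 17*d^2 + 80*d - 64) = (d^2 + 10*d + 25)/(d^2 - 9*d + 8)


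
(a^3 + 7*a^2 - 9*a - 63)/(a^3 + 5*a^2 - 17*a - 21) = (a + 3)/(a + 1)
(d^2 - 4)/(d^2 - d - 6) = (d - 2)/(d - 3)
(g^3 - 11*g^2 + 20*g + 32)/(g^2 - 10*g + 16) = (g^2 - 3*g - 4)/(g - 2)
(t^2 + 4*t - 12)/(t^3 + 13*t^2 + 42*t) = (t - 2)/(t*(t + 7))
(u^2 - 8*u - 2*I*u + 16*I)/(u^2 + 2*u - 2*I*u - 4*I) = (u - 8)/(u + 2)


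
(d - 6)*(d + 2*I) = d^2 - 6*d + 2*I*d - 12*I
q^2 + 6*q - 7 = (q - 1)*(q + 7)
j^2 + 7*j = j*(j + 7)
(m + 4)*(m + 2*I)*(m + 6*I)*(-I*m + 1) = -I*m^4 + 9*m^3 - 4*I*m^3 + 36*m^2 + 20*I*m^2 - 12*m + 80*I*m - 48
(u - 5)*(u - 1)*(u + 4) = u^3 - 2*u^2 - 19*u + 20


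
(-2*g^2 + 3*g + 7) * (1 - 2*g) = 4*g^3 - 8*g^2 - 11*g + 7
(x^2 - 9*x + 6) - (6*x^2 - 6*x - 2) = -5*x^2 - 3*x + 8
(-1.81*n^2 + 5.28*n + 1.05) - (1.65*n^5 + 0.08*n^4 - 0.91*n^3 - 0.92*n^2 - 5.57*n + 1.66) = -1.65*n^5 - 0.08*n^4 + 0.91*n^3 - 0.89*n^2 + 10.85*n - 0.61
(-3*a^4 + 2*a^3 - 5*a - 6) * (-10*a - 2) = 30*a^5 - 14*a^4 - 4*a^3 + 50*a^2 + 70*a + 12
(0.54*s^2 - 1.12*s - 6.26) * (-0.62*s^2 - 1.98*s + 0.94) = -0.3348*s^4 - 0.3748*s^3 + 6.6064*s^2 + 11.342*s - 5.8844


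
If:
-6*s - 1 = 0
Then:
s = -1/6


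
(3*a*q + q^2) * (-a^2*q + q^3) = -3*a^3*q^2 - a^2*q^3 + 3*a*q^4 + q^5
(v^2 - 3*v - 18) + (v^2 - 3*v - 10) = 2*v^2 - 6*v - 28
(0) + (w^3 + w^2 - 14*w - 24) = w^3 + w^2 - 14*w - 24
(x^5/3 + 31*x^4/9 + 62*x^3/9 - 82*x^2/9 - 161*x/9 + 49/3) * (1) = x^5/3 + 31*x^4/9 + 62*x^3/9 - 82*x^2/9 - 161*x/9 + 49/3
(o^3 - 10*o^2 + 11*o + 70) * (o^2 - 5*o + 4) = o^5 - 15*o^4 + 65*o^3 - 25*o^2 - 306*o + 280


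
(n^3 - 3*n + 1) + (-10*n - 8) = n^3 - 13*n - 7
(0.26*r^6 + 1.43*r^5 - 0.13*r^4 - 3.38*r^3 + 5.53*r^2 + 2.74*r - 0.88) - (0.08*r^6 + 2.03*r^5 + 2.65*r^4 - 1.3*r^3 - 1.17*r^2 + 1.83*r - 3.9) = 0.18*r^6 - 0.6*r^5 - 2.78*r^4 - 2.08*r^3 + 6.7*r^2 + 0.91*r + 3.02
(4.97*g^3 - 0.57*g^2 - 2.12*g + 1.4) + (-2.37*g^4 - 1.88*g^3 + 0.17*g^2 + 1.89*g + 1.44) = -2.37*g^4 + 3.09*g^3 - 0.4*g^2 - 0.23*g + 2.84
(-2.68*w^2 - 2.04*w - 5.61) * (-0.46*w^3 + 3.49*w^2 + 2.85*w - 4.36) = 1.2328*w^5 - 8.4148*w^4 - 12.177*w^3 - 13.7081*w^2 - 7.0941*w + 24.4596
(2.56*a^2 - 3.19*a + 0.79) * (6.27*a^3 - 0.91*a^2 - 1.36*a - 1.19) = 16.0512*a^5 - 22.3309*a^4 + 4.3746*a^3 + 0.5731*a^2 + 2.7217*a - 0.9401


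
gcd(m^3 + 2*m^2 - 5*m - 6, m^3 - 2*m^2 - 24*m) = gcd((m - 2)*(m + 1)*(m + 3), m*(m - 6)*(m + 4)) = 1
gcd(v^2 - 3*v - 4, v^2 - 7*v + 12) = v - 4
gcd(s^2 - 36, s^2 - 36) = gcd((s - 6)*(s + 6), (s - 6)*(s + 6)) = s^2 - 36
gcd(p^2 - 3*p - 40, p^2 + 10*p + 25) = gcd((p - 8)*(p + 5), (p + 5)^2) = p + 5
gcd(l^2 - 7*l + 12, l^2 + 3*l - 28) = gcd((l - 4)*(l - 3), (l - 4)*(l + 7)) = l - 4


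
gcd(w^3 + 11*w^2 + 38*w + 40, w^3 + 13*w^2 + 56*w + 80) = w^2 + 9*w + 20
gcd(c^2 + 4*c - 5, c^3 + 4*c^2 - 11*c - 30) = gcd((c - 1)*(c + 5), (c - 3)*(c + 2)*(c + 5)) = c + 5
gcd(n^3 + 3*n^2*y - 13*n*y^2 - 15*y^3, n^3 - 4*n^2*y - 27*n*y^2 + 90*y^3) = -n^2 - 2*n*y + 15*y^2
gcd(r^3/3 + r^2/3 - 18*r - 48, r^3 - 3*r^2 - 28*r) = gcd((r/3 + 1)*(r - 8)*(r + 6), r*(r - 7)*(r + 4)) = 1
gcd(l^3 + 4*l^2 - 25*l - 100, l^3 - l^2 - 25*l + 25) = l^2 - 25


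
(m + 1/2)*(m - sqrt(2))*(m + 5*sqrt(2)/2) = m^3 + m^2/2 + 3*sqrt(2)*m^2/2 - 5*m + 3*sqrt(2)*m/4 - 5/2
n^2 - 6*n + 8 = (n - 4)*(n - 2)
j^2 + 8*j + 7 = (j + 1)*(j + 7)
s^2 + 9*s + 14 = (s + 2)*(s + 7)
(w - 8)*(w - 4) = w^2 - 12*w + 32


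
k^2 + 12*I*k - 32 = (k + 4*I)*(k + 8*I)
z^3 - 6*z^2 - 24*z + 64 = (z - 8)*(z - 2)*(z + 4)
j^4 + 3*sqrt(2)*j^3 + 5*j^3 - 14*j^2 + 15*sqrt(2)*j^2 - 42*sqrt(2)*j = j*(j - 2)*(j + 7)*(j + 3*sqrt(2))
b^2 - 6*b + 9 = (b - 3)^2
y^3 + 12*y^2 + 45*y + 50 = (y + 2)*(y + 5)^2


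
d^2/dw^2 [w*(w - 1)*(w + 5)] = 6*w + 8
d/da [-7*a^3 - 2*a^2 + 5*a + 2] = -21*a^2 - 4*a + 5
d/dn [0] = 0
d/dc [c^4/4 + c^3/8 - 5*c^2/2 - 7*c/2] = c^3 + 3*c^2/8 - 5*c - 7/2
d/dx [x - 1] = 1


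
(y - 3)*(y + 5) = y^2 + 2*y - 15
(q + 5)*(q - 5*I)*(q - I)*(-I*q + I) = -I*q^4 - 6*q^3 - 4*I*q^3 - 24*q^2 + 10*I*q^2 + 30*q + 20*I*q - 25*I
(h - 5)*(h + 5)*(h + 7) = h^3 + 7*h^2 - 25*h - 175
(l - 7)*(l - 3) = l^2 - 10*l + 21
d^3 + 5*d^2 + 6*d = d*(d + 2)*(d + 3)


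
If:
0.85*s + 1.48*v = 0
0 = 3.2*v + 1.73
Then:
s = 0.94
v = -0.54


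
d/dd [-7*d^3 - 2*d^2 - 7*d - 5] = -21*d^2 - 4*d - 7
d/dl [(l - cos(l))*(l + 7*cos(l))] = -6*l*sin(l) + 2*l + 7*sin(2*l) + 6*cos(l)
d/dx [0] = 0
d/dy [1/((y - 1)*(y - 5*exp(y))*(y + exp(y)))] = (-(y - 1)*(y - 5*exp(y))*(exp(y) + 1) + (y - 1)*(y + exp(y))*(5*exp(y) - 1) - (y - 5*exp(y))*(y + exp(y)))/((y - 1)^2*(y - 5*exp(y))^2*(y + exp(y))^2)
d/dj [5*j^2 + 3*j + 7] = 10*j + 3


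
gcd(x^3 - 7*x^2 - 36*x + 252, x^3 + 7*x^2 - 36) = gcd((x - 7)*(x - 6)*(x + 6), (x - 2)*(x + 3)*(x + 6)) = x + 6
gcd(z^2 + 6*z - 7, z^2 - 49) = z + 7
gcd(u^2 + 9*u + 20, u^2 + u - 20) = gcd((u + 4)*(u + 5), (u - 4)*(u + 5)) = u + 5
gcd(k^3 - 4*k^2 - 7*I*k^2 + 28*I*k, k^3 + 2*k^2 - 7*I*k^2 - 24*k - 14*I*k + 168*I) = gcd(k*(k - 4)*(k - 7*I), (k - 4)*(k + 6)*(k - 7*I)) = k^2 + k*(-4 - 7*I) + 28*I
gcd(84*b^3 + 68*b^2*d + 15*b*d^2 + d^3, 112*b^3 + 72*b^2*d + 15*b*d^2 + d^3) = 7*b + d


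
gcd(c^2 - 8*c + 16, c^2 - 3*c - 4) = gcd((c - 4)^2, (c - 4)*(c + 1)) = c - 4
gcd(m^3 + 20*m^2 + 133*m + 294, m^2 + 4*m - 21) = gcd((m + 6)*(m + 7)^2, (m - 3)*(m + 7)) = m + 7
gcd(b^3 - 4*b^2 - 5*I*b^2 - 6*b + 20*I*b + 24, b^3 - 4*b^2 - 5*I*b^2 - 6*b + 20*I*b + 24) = b^3 + b^2*(-4 - 5*I) + b*(-6 + 20*I) + 24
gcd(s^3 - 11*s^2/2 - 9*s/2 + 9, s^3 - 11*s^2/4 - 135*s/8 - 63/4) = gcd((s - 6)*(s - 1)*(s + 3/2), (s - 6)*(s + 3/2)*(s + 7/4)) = s^2 - 9*s/2 - 9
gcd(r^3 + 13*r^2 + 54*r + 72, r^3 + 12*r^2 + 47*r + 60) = r^2 + 7*r + 12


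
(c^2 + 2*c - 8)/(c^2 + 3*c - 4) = (c - 2)/(c - 1)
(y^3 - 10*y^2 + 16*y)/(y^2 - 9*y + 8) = y*(y - 2)/(y - 1)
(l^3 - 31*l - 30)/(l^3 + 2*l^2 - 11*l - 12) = (l^2 - l - 30)/(l^2 + l - 12)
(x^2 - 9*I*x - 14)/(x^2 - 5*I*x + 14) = (x - 2*I)/(x + 2*I)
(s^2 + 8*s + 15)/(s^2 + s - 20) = (s + 3)/(s - 4)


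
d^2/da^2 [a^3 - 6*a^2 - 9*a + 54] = 6*a - 12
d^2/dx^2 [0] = 0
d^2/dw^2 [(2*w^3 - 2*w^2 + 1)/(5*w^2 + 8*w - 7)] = 2*(278*w^3 - 471*w^2 + 414*w + 1)/(125*w^6 + 600*w^5 + 435*w^4 - 1168*w^3 - 609*w^2 + 1176*w - 343)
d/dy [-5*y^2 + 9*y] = 9 - 10*y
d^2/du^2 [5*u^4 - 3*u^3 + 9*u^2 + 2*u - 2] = 60*u^2 - 18*u + 18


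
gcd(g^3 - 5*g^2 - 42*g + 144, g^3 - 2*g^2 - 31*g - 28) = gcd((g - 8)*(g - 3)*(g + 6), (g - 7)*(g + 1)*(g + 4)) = 1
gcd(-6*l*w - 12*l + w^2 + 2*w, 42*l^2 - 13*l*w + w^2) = -6*l + w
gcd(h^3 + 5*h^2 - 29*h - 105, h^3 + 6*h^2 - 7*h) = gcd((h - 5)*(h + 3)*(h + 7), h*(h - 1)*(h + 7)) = h + 7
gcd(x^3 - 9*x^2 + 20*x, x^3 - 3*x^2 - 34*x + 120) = x^2 - 9*x + 20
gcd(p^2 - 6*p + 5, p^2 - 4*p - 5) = p - 5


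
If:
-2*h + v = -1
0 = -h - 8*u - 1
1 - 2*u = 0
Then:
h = -5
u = 1/2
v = -11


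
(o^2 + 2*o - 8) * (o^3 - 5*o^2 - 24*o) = o^5 - 3*o^4 - 42*o^3 - 8*o^2 + 192*o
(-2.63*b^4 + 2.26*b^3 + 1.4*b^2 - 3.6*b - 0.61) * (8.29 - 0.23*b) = 0.6049*b^5 - 22.3225*b^4 + 18.4134*b^3 + 12.434*b^2 - 29.7037*b - 5.0569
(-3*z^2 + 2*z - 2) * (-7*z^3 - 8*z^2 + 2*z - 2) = 21*z^5 + 10*z^4 - 8*z^3 + 26*z^2 - 8*z + 4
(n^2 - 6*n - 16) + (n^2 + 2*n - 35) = 2*n^2 - 4*n - 51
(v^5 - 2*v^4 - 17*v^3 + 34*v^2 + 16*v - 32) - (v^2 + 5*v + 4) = v^5 - 2*v^4 - 17*v^3 + 33*v^2 + 11*v - 36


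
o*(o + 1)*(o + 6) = o^3 + 7*o^2 + 6*o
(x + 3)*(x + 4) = x^2 + 7*x + 12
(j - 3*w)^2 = j^2 - 6*j*w + 9*w^2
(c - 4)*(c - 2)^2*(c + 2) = c^4 - 6*c^3 + 4*c^2 + 24*c - 32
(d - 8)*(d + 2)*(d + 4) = d^3 - 2*d^2 - 40*d - 64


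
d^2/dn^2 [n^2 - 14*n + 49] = 2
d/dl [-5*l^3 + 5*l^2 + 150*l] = -15*l^2 + 10*l + 150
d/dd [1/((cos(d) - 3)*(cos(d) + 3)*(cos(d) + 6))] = (-3*sin(d)^2 + 12*cos(d) - 6)*sin(d)/((cos(d) - 3)^2*(cos(d) + 3)^2*(cos(d) + 6)^2)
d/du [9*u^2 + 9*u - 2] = 18*u + 9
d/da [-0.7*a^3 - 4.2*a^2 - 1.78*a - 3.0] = -2.1*a^2 - 8.4*a - 1.78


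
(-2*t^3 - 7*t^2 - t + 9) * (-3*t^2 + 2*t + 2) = 6*t^5 + 17*t^4 - 15*t^3 - 43*t^2 + 16*t + 18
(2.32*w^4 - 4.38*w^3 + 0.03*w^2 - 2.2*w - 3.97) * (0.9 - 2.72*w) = -6.3104*w^5 + 14.0016*w^4 - 4.0236*w^3 + 6.011*w^2 + 8.8184*w - 3.573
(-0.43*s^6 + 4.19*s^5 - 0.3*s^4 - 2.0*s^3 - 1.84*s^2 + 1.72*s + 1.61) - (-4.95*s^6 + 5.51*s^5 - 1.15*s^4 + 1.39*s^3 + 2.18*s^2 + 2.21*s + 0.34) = 4.52*s^6 - 1.32*s^5 + 0.85*s^4 - 3.39*s^3 - 4.02*s^2 - 0.49*s + 1.27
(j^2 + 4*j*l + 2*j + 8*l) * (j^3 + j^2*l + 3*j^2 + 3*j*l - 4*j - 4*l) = j^5 + 5*j^4*l + 5*j^4 + 4*j^3*l^2 + 25*j^3*l + 2*j^3 + 20*j^2*l^2 + 10*j^2*l - 8*j^2 + 8*j*l^2 - 40*j*l - 32*l^2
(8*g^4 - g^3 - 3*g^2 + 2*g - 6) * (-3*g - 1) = -24*g^5 - 5*g^4 + 10*g^3 - 3*g^2 + 16*g + 6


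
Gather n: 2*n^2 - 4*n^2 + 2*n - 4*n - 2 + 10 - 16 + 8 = -2*n^2 - 2*n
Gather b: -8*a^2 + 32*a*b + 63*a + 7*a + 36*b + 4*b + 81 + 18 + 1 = -8*a^2 + 70*a + b*(32*a + 40) + 100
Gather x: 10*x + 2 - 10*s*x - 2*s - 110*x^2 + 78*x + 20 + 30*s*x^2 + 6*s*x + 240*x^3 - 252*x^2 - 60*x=-2*s + 240*x^3 + x^2*(30*s - 362) + x*(28 - 4*s) + 22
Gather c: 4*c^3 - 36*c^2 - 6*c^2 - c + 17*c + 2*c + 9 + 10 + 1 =4*c^3 - 42*c^2 + 18*c + 20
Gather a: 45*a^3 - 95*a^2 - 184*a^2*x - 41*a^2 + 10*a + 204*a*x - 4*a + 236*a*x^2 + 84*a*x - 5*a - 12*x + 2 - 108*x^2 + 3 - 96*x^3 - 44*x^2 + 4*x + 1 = 45*a^3 + a^2*(-184*x - 136) + a*(236*x^2 + 288*x + 1) - 96*x^3 - 152*x^2 - 8*x + 6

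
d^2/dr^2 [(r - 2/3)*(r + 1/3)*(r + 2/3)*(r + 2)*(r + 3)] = 20*r^3 + 64*r^2 + 130*r/3 - 20/27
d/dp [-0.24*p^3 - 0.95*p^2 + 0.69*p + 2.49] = -0.72*p^2 - 1.9*p + 0.69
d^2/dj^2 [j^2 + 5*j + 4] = 2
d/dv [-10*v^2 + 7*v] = 7 - 20*v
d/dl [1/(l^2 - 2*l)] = 2*(1 - l)/(l^2*(l - 2)^2)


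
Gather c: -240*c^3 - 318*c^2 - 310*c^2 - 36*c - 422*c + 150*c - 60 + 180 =-240*c^3 - 628*c^2 - 308*c + 120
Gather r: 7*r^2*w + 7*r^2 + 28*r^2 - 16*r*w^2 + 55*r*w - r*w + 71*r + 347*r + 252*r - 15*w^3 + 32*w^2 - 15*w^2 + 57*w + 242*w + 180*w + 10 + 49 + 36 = r^2*(7*w + 35) + r*(-16*w^2 + 54*w + 670) - 15*w^3 + 17*w^2 + 479*w + 95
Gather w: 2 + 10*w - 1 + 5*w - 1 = 15*w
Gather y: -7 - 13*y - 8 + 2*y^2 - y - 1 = 2*y^2 - 14*y - 16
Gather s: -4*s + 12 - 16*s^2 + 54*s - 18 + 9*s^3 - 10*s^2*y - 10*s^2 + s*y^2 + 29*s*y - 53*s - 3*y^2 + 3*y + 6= 9*s^3 + s^2*(-10*y - 26) + s*(y^2 + 29*y - 3) - 3*y^2 + 3*y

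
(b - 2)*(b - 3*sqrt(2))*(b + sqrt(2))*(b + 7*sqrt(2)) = b^4 - 2*b^3 + 5*sqrt(2)*b^3 - 34*b^2 - 10*sqrt(2)*b^2 - 42*sqrt(2)*b + 68*b + 84*sqrt(2)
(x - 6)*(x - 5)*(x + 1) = x^3 - 10*x^2 + 19*x + 30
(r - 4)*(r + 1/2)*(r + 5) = r^3 + 3*r^2/2 - 39*r/2 - 10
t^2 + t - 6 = (t - 2)*(t + 3)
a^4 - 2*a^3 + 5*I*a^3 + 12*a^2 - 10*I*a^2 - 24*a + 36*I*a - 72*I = (a - 2)*(a - 3*I)*(a + 2*I)*(a + 6*I)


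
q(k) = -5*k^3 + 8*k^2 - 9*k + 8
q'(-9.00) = -1368.00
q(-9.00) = 4382.00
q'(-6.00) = -645.00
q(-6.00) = 1430.00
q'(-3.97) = -308.93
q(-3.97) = 482.67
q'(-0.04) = -9.66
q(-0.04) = 8.37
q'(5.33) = -349.85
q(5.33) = -569.80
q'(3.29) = -118.72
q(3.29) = -113.07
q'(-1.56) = -70.46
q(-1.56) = 60.49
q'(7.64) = -762.30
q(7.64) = -1823.52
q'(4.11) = -196.62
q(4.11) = -240.99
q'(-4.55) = -392.34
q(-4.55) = 685.55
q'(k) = -15*k^2 + 16*k - 9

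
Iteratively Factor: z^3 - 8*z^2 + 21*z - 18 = (z - 3)*(z^2 - 5*z + 6) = (z - 3)*(z - 2)*(z - 3)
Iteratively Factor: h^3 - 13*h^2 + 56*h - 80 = (h - 4)*(h^2 - 9*h + 20) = (h - 4)^2*(h - 5)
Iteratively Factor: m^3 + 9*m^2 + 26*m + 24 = (m + 3)*(m^2 + 6*m + 8) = (m + 2)*(m + 3)*(m + 4)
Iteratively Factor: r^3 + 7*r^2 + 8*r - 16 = (r - 1)*(r^2 + 8*r + 16) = (r - 1)*(r + 4)*(r + 4)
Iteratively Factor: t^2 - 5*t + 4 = (t - 4)*(t - 1)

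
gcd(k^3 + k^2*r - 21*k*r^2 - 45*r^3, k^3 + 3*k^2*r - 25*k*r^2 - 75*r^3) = -k^2 + 2*k*r + 15*r^2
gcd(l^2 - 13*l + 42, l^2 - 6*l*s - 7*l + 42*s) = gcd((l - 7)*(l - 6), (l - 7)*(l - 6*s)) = l - 7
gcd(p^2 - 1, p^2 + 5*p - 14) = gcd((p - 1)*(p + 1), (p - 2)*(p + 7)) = 1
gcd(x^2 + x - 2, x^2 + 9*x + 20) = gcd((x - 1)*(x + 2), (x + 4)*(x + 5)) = 1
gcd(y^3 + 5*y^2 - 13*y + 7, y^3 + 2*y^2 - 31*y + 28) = y^2 + 6*y - 7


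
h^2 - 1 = (h - 1)*(h + 1)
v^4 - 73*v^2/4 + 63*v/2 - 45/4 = (v - 3)*(v - 3/2)*(v - 1/2)*(v + 5)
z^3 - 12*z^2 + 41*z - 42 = (z - 7)*(z - 3)*(z - 2)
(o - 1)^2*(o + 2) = o^3 - 3*o + 2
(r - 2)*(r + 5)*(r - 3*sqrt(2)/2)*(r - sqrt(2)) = r^4 - 5*sqrt(2)*r^3/2 + 3*r^3 - 15*sqrt(2)*r^2/2 - 7*r^2 + 9*r + 25*sqrt(2)*r - 30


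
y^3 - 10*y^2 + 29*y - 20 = (y - 5)*(y - 4)*(y - 1)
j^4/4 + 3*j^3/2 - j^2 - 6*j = j*(j/4 + 1/2)*(j - 2)*(j + 6)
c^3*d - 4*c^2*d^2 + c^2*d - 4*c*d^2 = c*(c - 4*d)*(c*d + d)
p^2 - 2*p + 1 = (p - 1)^2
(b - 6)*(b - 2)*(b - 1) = b^3 - 9*b^2 + 20*b - 12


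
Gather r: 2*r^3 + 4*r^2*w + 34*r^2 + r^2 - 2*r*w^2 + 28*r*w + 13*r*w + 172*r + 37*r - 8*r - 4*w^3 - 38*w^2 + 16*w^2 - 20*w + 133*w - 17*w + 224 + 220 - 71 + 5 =2*r^3 + r^2*(4*w + 35) + r*(-2*w^2 + 41*w + 201) - 4*w^3 - 22*w^2 + 96*w + 378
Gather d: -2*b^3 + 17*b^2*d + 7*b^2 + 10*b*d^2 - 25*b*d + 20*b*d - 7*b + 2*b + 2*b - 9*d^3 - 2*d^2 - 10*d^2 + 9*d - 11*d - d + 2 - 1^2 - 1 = -2*b^3 + 7*b^2 - 3*b - 9*d^3 + d^2*(10*b - 12) + d*(17*b^2 - 5*b - 3)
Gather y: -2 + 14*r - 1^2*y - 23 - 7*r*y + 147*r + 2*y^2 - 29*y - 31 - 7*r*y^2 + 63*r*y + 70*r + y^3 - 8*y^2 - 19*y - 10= 231*r + y^3 + y^2*(-7*r - 6) + y*(56*r - 49) - 66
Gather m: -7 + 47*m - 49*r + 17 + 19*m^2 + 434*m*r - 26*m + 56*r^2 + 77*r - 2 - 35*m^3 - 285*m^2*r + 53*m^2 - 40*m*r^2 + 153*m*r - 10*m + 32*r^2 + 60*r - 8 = -35*m^3 + m^2*(72 - 285*r) + m*(-40*r^2 + 587*r + 11) + 88*r^2 + 88*r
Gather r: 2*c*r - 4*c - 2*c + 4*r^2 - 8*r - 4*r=-6*c + 4*r^2 + r*(2*c - 12)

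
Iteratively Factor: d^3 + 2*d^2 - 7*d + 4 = (d + 4)*(d^2 - 2*d + 1) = (d - 1)*(d + 4)*(d - 1)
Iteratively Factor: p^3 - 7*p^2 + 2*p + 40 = (p - 4)*(p^2 - 3*p - 10) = (p - 5)*(p - 4)*(p + 2)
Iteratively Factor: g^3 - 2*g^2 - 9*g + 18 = (g - 3)*(g^2 + g - 6) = (g - 3)*(g - 2)*(g + 3)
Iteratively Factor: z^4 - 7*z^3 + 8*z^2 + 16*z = (z - 4)*(z^3 - 3*z^2 - 4*z) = (z - 4)*(z + 1)*(z^2 - 4*z) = (z - 4)^2*(z + 1)*(z)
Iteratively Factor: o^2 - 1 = (o - 1)*(o + 1)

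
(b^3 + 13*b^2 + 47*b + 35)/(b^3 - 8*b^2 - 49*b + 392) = (b^2 + 6*b + 5)/(b^2 - 15*b + 56)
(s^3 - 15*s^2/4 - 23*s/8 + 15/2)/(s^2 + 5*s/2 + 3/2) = (s^2 - 21*s/4 + 5)/(s + 1)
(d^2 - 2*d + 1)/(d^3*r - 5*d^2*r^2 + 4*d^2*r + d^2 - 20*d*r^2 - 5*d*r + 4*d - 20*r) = (d^2 - 2*d + 1)/(d^3*r - 5*d^2*r^2 + 4*d^2*r + d^2 - 20*d*r^2 - 5*d*r + 4*d - 20*r)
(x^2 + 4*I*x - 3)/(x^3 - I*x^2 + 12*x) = (x + I)/(x*(x - 4*I))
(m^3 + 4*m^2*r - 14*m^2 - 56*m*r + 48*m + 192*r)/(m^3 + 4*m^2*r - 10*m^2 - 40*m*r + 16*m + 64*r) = (m - 6)/(m - 2)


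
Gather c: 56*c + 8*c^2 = 8*c^2 + 56*c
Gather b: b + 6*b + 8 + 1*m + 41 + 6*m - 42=7*b + 7*m + 7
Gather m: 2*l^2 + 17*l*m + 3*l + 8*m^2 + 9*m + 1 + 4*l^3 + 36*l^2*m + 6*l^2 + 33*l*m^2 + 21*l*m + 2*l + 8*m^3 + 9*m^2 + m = 4*l^3 + 8*l^2 + 5*l + 8*m^3 + m^2*(33*l + 17) + m*(36*l^2 + 38*l + 10) + 1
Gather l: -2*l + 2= 2 - 2*l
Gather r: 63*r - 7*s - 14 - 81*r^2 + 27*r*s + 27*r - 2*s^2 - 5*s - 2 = -81*r^2 + r*(27*s + 90) - 2*s^2 - 12*s - 16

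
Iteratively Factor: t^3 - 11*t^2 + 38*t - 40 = (t - 4)*(t^2 - 7*t + 10) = (t - 5)*(t - 4)*(t - 2)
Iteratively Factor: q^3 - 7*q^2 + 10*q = (q - 5)*(q^2 - 2*q) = q*(q - 5)*(q - 2)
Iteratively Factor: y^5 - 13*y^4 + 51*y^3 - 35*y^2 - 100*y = (y - 4)*(y^4 - 9*y^3 + 15*y^2 + 25*y) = (y - 4)*(y + 1)*(y^3 - 10*y^2 + 25*y) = (y - 5)*(y - 4)*(y + 1)*(y^2 - 5*y) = (y - 5)^2*(y - 4)*(y + 1)*(y)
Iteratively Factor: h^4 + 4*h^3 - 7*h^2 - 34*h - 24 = (h + 4)*(h^3 - 7*h - 6) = (h + 1)*(h + 4)*(h^2 - h - 6) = (h + 1)*(h + 2)*(h + 4)*(h - 3)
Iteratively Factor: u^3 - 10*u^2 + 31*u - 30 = (u - 2)*(u^2 - 8*u + 15) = (u - 3)*(u - 2)*(u - 5)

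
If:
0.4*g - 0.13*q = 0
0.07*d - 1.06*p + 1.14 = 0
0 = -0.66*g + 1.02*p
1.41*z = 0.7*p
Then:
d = 30.5020408163265*z - 16.2857142857143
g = 3.11298701298701*z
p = 2.01428571428571*z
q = 9.57842157842158*z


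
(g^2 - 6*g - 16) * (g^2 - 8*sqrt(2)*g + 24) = g^4 - 8*sqrt(2)*g^3 - 6*g^3 + 8*g^2 + 48*sqrt(2)*g^2 - 144*g + 128*sqrt(2)*g - 384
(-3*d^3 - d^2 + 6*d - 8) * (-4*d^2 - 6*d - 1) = 12*d^5 + 22*d^4 - 15*d^3 - 3*d^2 + 42*d + 8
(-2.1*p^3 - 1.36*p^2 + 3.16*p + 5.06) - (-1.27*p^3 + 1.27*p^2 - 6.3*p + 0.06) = -0.83*p^3 - 2.63*p^2 + 9.46*p + 5.0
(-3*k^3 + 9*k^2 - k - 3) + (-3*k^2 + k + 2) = -3*k^3 + 6*k^2 - 1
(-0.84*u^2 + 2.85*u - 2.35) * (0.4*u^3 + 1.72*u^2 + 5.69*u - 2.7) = -0.336*u^5 - 0.3048*u^4 - 0.8176*u^3 + 14.4425*u^2 - 21.0665*u + 6.345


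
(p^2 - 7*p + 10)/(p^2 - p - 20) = (p - 2)/(p + 4)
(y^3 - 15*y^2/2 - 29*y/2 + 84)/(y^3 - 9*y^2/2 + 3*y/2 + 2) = (2*y^3 - 15*y^2 - 29*y + 168)/(2*y^3 - 9*y^2 + 3*y + 4)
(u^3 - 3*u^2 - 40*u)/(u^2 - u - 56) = u*(u + 5)/(u + 7)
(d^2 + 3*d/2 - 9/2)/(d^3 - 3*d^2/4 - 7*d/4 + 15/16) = 8*(d + 3)/(8*d^2 + 6*d - 5)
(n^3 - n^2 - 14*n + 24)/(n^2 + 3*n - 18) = (n^2 + 2*n - 8)/(n + 6)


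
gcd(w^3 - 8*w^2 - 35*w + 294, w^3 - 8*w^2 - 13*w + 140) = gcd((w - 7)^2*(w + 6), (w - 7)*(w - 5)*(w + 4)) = w - 7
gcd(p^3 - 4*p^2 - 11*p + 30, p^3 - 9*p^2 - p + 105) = p^2 - 2*p - 15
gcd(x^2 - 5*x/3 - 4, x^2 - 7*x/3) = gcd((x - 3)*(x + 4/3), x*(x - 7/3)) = 1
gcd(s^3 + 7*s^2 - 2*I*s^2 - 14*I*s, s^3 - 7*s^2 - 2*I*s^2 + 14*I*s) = s^2 - 2*I*s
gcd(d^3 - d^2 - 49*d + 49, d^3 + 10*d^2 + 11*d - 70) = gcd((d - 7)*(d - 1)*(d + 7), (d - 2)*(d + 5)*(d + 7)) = d + 7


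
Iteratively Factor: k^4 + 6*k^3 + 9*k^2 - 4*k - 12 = (k + 2)*(k^3 + 4*k^2 + k - 6) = (k - 1)*(k + 2)*(k^2 + 5*k + 6) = (k - 1)*(k + 2)*(k + 3)*(k + 2)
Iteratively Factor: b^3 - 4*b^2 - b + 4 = (b - 1)*(b^2 - 3*b - 4) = (b - 1)*(b + 1)*(b - 4)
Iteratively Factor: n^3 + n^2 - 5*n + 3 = (n - 1)*(n^2 + 2*n - 3) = (n - 1)*(n + 3)*(n - 1)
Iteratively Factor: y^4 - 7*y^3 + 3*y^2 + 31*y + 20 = (y - 4)*(y^3 - 3*y^2 - 9*y - 5) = (y - 4)*(y + 1)*(y^2 - 4*y - 5) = (y - 5)*(y - 4)*(y + 1)*(y + 1)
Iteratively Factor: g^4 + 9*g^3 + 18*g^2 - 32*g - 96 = (g + 4)*(g^3 + 5*g^2 - 2*g - 24) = (g + 4)^2*(g^2 + g - 6) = (g - 2)*(g + 4)^2*(g + 3)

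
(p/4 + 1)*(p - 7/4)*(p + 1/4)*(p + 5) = p^4/4 + 15*p^3/8 + 97*p^2/64 - 543*p/64 - 35/16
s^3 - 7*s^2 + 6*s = s*(s - 6)*(s - 1)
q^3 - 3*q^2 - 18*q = q*(q - 6)*(q + 3)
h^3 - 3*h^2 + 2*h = h*(h - 2)*(h - 1)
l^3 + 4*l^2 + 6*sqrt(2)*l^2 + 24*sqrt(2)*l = l*(l + 4)*(l + 6*sqrt(2))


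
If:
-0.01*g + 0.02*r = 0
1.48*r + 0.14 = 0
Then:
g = -0.19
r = -0.09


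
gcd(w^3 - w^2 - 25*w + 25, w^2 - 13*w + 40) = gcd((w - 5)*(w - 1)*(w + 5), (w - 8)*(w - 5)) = w - 5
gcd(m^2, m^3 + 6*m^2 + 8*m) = m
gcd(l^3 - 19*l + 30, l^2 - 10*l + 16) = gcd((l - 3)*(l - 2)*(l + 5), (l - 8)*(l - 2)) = l - 2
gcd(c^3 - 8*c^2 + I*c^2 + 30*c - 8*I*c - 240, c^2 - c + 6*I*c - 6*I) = c + 6*I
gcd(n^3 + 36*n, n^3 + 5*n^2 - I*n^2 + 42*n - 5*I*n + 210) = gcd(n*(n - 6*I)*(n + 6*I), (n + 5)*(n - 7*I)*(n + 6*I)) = n + 6*I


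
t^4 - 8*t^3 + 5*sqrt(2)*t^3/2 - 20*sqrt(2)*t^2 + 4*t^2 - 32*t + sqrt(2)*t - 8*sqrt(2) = (t - 8)*(t + sqrt(2)/2)*(t + sqrt(2))^2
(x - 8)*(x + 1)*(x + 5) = x^3 - 2*x^2 - 43*x - 40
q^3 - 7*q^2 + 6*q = q*(q - 6)*(q - 1)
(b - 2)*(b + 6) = b^2 + 4*b - 12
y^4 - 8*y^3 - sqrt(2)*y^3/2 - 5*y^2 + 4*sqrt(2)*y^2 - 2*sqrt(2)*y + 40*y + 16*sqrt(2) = (y - 8)*(y - 2*sqrt(2))*(y + sqrt(2)/2)*(y + sqrt(2))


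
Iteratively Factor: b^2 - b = (b - 1)*(b)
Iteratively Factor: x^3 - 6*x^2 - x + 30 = (x - 5)*(x^2 - x - 6) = (x - 5)*(x - 3)*(x + 2)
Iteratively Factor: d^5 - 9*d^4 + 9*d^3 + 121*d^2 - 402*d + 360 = (d - 2)*(d^4 - 7*d^3 - 5*d^2 + 111*d - 180) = (d - 2)*(d + 4)*(d^3 - 11*d^2 + 39*d - 45) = (d - 3)*(d - 2)*(d + 4)*(d^2 - 8*d + 15) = (d - 5)*(d - 3)*(d - 2)*(d + 4)*(d - 3)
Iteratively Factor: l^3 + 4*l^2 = (l)*(l^2 + 4*l) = l*(l + 4)*(l)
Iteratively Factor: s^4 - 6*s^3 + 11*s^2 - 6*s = (s - 3)*(s^3 - 3*s^2 + 2*s) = s*(s - 3)*(s^2 - 3*s + 2) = s*(s - 3)*(s - 1)*(s - 2)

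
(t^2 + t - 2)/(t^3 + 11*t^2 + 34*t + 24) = (t^2 + t - 2)/(t^3 + 11*t^2 + 34*t + 24)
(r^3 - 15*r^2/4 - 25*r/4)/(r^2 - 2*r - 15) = r*(4*r + 5)/(4*(r + 3))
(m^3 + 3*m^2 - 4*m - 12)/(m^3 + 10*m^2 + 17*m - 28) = (m^3 + 3*m^2 - 4*m - 12)/(m^3 + 10*m^2 + 17*m - 28)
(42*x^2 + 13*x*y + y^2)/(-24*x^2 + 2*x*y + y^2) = (-7*x - y)/(4*x - y)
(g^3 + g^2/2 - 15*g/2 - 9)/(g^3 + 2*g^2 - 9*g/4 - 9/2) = 2*(g - 3)/(2*g - 3)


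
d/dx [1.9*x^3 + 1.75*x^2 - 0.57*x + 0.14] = 5.7*x^2 + 3.5*x - 0.57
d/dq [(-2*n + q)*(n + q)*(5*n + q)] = -7*n^2 + 8*n*q + 3*q^2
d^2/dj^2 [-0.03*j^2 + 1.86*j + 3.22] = -0.0600000000000000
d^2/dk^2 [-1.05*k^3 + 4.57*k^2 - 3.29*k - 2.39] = 9.14 - 6.3*k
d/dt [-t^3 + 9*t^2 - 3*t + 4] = -3*t^2 + 18*t - 3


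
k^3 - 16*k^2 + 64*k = k*(k - 8)^2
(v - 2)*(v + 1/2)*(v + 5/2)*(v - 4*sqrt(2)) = v^4 - 4*sqrt(2)*v^3 + v^3 - 4*sqrt(2)*v^2 - 19*v^2/4 - 5*v/2 + 19*sqrt(2)*v + 10*sqrt(2)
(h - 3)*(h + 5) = h^2 + 2*h - 15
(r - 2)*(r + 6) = r^2 + 4*r - 12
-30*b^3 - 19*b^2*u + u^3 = (-5*b + u)*(2*b + u)*(3*b + u)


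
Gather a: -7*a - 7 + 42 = 35 - 7*a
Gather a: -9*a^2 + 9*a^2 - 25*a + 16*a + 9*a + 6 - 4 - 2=0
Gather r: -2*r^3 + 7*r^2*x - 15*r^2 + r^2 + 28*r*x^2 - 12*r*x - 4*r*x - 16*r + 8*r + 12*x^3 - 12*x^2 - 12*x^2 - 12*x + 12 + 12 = -2*r^3 + r^2*(7*x - 14) + r*(28*x^2 - 16*x - 8) + 12*x^3 - 24*x^2 - 12*x + 24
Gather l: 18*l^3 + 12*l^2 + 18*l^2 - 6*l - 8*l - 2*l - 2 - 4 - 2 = 18*l^3 + 30*l^2 - 16*l - 8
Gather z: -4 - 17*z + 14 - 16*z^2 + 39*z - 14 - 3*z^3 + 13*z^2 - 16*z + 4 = -3*z^3 - 3*z^2 + 6*z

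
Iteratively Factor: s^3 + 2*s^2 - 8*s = (s)*(s^2 + 2*s - 8) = s*(s - 2)*(s + 4)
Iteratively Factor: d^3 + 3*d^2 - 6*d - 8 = (d - 2)*(d^2 + 5*d + 4) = (d - 2)*(d + 1)*(d + 4)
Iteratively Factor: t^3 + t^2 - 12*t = (t - 3)*(t^2 + 4*t) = (t - 3)*(t + 4)*(t)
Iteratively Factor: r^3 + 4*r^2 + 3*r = (r + 1)*(r^2 + 3*r) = (r + 1)*(r + 3)*(r)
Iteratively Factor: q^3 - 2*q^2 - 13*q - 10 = (q + 1)*(q^2 - 3*q - 10) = (q - 5)*(q + 1)*(q + 2)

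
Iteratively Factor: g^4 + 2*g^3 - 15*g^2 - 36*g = (g + 3)*(g^3 - g^2 - 12*g) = g*(g + 3)*(g^2 - g - 12) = g*(g - 4)*(g + 3)*(g + 3)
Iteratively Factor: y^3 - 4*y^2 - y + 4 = (y - 4)*(y^2 - 1) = (y - 4)*(y + 1)*(y - 1)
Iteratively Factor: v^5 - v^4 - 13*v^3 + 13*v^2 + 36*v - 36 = (v + 3)*(v^4 - 4*v^3 - v^2 + 16*v - 12) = (v + 2)*(v + 3)*(v^3 - 6*v^2 + 11*v - 6) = (v - 1)*(v + 2)*(v + 3)*(v^2 - 5*v + 6) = (v - 2)*(v - 1)*(v + 2)*(v + 3)*(v - 3)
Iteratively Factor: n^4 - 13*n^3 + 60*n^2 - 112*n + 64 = (n - 1)*(n^3 - 12*n^2 + 48*n - 64) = (n - 4)*(n - 1)*(n^2 - 8*n + 16) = (n - 4)^2*(n - 1)*(n - 4)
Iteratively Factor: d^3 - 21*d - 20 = (d + 4)*(d^2 - 4*d - 5) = (d + 1)*(d + 4)*(d - 5)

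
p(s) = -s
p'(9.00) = -1.00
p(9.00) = -9.00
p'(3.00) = -1.00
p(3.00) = -3.00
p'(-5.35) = -1.00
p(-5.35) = 5.35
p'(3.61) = -1.00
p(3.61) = -3.61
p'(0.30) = -1.00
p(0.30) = -0.30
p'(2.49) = -1.00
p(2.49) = -2.49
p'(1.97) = -1.00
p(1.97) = -1.97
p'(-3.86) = -1.00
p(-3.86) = 3.86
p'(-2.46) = -1.00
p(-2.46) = 2.46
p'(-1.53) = -1.00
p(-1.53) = 1.53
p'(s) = -1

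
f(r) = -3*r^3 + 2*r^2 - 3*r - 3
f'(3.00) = -72.00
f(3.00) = -75.00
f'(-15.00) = -2088.00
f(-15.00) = 10617.00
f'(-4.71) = -221.50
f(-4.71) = 368.96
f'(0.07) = -2.76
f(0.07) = -3.20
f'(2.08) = -33.62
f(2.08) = -27.58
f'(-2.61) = -74.75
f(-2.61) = 71.79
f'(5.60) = -262.84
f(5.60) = -483.93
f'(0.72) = -4.79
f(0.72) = -5.24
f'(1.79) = -24.68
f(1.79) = -19.17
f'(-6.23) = -377.24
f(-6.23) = 818.73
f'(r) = -9*r^2 + 4*r - 3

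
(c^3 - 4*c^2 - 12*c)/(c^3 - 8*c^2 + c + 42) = c*(c - 6)/(c^2 - 10*c + 21)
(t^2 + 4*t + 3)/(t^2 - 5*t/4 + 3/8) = 8*(t^2 + 4*t + 3)/(8*t^2 - 10*t + 3)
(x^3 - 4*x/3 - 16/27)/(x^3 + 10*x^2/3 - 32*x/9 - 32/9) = (x + 2/3)/(x + 4)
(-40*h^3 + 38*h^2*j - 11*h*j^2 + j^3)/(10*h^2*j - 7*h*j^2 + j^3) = (-4*h + j)/j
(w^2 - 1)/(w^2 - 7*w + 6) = (w + 1)/(w - 6)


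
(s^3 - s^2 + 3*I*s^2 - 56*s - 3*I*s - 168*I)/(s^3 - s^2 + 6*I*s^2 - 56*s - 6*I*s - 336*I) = (s + 3*I)/(s + 6*I)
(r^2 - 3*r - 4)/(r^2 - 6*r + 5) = (r^2 - 3*r - 4)/(r^2 - 6*r + 5)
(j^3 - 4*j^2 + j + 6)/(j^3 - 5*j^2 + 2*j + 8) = (j - 3)/(j - 4)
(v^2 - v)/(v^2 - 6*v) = (v - 1)/(v - 6)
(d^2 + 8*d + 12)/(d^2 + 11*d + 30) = (d + 2)/(d + 5)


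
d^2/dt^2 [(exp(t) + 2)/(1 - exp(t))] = -3*(exp(t) + 1)*exp(t)/(exp(3*t) - 3*exp(2*t) + 3*exp(t) - 1)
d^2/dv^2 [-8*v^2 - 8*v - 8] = -16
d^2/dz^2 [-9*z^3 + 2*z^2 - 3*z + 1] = 4 - 54*z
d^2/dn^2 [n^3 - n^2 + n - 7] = 6*n - 2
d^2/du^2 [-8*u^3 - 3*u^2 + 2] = -48*u - 6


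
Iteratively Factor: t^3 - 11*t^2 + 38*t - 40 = (t - 4)*(t^2 - 7*t + 10) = (t - 4)*(t - 2)*(t - 5)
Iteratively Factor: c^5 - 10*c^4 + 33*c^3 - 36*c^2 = (c)*(c^4 - 10*c^3 + 33*c^2 - 36*c) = c^2*(c^3 - 10*c^2 + 33*c - 36) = c^2*(c - 3)*(c^2 - 7*c + 12) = c^2*(c - 3)^2*(c - 4)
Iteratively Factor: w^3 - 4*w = (w + 2)*(w^2 - 2*w) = w*(w + 2)*(w - 2)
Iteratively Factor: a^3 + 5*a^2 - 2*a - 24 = (a + 3)*(a^2 + 2*a - 8) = (a - 2)*(a + 3)*(a + 4)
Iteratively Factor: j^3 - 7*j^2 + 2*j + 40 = (j - 4)*(j^2 - 3*j - 10) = (j - 4)*(j + 2)*(j - 5)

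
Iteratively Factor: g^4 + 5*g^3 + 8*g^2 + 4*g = (g)*(g^3 + 5*g^2 + 8*g + 4) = g*(g + 2)*(g^2 + 3*g + 2) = g*(g + 1)*(g + 2)*(g + 2)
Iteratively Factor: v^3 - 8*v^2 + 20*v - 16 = (v - 2)*(v^2 - 6*v + 8) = (v - 2)^2*(v - 4)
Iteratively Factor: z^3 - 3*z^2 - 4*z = (z + 1)*(z^2 - 4*z) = z*(z + 1)*(z - 4)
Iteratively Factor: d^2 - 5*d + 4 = (d - 1)*(d - 4)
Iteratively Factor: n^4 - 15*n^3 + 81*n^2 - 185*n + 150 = (n - 5)*(n^3 - 10*n^2 + 31*n - 30) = (n - 5)^2*(n^2 - 5*n + 6) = (n - 5)^2*(n - 2)*(n - 3)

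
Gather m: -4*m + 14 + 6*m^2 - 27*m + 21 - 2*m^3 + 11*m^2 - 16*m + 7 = -2*m^3 + 17*m^2 - 47*m + 42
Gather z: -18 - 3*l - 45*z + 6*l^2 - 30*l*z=6*l^2 - 3*l + z*(-30*l - 45) - 18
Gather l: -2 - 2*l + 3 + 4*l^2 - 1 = 4*l^2 - 2*l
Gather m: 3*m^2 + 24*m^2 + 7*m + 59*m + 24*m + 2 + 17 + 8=27*m^2 + 90*m + 27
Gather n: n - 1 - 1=n - 2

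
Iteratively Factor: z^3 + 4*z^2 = (z + 4)*(z^2) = z*(z + 4)*(z)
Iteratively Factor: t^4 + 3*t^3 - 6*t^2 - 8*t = (t - 2)*(t^3 + 5*t^2 + 4*t) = (t - 2)*(t + 1)*(t^2 + 4*t) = (t - 2)*(t + 1)*(t + 4)*(t)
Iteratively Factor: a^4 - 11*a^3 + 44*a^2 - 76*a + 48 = (a - 4)*(a^3 - 7*a^2 + 16*a - 12) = (a - 4)*(a - 2)*(a^2 - 5*a + 6) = (a - 4)*(a - 2)^2*(a - 3)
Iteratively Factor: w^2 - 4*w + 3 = (w - 3)*(w - 1)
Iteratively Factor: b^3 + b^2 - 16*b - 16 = (b + 4)*(b^2 - 3*b - 4) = (b + 1)*(b + 4)*(b - 4)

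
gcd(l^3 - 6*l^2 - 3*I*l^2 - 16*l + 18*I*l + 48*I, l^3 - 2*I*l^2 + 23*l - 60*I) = l - 3*I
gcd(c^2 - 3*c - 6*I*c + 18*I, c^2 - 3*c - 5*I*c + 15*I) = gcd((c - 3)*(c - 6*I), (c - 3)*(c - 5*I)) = c - 3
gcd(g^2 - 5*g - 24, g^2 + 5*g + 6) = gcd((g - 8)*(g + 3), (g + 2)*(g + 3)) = g + 3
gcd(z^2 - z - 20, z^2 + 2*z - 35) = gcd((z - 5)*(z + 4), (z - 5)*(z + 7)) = z - 5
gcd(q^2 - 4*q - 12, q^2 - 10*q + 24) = q - 6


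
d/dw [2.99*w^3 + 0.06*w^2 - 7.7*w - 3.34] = 8.97*w^2 + 0.12*w - 7.7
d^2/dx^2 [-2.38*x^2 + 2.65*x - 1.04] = -4.76000000000000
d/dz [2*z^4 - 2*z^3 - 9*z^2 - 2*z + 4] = 8*z^3 - 6*z^2 - 18*z - 2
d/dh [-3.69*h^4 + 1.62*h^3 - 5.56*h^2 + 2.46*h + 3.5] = -14.76*h^3 + 4.86*h^2 - 11.12*h + 2.46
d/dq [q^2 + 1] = 2*q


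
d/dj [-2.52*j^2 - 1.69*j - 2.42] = -5.04*j - 1.69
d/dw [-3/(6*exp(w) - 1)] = 18*exp(w)/(6*exp(w) - 1)^2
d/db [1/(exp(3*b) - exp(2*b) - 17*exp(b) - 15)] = (-3*exp(2*b) + 2*exp(b) + 17)*exp(b)/(-exp(3*b) + exp(2*b) + 17*exp(b) + 15)^2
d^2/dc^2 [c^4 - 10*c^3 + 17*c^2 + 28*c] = 12*c^2 - 60*c + 34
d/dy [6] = 0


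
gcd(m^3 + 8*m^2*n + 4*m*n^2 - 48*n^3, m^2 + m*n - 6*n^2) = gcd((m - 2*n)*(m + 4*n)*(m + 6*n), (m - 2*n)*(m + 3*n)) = m - 2*n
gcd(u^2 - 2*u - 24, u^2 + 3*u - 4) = u + 4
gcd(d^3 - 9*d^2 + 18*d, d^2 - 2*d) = d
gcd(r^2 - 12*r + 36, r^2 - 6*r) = r - 6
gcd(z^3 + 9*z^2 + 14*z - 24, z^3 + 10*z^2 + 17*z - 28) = z^2 + 3*z - 4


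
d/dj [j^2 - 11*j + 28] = 2*j - 11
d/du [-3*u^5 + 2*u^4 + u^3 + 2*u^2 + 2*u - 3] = -15*u^4 + 8*u^3 + 3*u^2 + 4*u + 2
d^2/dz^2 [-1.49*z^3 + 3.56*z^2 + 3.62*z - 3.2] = 7.12 - 8.94*z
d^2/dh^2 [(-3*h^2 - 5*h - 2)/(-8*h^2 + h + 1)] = 16*(43*h^3 + 57*h^2 + 9*h + 2)/(512*h^6 - 192*h^5 - 168*h^4 + 47*h^3 + 21*h^2 - 3*h - 1)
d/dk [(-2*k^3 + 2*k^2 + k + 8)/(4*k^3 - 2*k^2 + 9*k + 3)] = (-4*k^4 - 44*k^3 - 94*k^2 + 44*k - 69)/(16*k^6 - 16*k^5 + 76*k^4 - 12*k^3 + 69*k^2 + 54*k + 9)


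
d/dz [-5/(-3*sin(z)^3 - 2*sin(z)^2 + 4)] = -5*(9*sin(z) + 4)*sin(z)*cos(z)/(3*sin(z)^3 + 2*sin(z)^2 - 4)^2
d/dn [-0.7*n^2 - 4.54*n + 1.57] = -1.4*n - 4.54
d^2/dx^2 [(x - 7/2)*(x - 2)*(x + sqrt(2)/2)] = 6*x - 11 + sqrt(2)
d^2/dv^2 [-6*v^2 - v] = -12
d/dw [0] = 0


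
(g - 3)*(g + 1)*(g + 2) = g^3 - 7*g - 6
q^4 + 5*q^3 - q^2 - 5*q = q*(q - 1)*(q + 1)*(q + 5)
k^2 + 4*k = k*(k + 4)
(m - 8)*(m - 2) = m^2 - 10*m + 16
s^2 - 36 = (s - 6)*(s + 6)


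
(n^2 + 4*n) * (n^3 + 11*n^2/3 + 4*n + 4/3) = n^5 + 23*n^4/3 + 56*n^3/3 + 52*n^2/3 + 16*n/3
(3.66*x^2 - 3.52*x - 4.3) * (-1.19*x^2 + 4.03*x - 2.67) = -4.3554*x^4 + 18.9386*x^3 - 18.8408*x^2 - 7.9306*x + 11.481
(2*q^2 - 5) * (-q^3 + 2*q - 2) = -2*q^5 + 9*q^3 - 4*q^2 - 10*q + 10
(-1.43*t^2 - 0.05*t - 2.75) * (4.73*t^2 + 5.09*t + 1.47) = -6.7639*t^4 - 7.5152*t^3 - 15.3641*t^2 - 14.071*t - 4.0425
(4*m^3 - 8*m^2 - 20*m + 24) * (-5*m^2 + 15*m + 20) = -20*m^5 + 100*m^4 + 60*m^3 - 580*m^2 - 40*m + 480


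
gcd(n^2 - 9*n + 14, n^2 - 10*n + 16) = n - 2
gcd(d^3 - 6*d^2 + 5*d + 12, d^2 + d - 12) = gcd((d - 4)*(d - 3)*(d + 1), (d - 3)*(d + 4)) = d - 3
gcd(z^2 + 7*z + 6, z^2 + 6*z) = z + 6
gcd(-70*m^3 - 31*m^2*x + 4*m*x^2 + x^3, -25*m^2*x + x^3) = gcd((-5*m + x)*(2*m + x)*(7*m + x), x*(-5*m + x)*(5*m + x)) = -5*m + x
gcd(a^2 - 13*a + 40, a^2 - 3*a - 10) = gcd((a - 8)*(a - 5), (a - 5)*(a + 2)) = a - 5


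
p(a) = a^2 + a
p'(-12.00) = -23.00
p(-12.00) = 132.00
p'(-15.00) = -29.00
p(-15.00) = 210.00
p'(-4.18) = -7.36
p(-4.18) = 13.29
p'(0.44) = 1.88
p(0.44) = 0.63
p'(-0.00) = 1.00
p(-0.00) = 0.00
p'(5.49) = 11.98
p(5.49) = 35.63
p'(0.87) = 2.74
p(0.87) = 1.63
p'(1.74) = 4.48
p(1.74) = 4.77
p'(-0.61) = -0.22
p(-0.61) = -0.24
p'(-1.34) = -1.68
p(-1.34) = 0.46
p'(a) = 2*a + 1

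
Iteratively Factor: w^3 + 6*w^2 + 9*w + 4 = (w + 1)*(w^2 + 5*w + 4) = (w + 1)*(w + 4)*(w + 1)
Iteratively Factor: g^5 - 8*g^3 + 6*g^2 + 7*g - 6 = (g - 1)*(g^4 + g^3 - 7*g^2 - g + 6) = (g - 1)*(g + 3)*(g^3 - 2*g^2 - g + 2) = (g - 1)^2*(g + 3)*(g^2 - g - 2) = (g - 2)*(g - 1)^2*(g + 3)*(g + 1)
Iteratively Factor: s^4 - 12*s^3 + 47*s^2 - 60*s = (s - 3)*(s^3 - 9*s^2 + 20*s) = s*(s - 3)*(s^2 - 9*s + 20) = s*(s - 4)*(s - 3)*(s - 5)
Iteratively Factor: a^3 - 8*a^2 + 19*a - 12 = (a - 1)*(a^2 - 7*a + 12) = (a - 3)*(a - 1)*(a - 4)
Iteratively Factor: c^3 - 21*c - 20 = (c + 1)*(c^2 - c - 20) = (c + 1)*(c + 4)*(c - 5)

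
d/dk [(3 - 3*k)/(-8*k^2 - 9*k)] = 3*(-8*k^2 + 16*k + 9)/(k^2*(64*k^2 + 144*k + 81))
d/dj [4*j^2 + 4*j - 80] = 8*j + 4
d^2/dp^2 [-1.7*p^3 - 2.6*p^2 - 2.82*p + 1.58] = -10.2*p - 5.2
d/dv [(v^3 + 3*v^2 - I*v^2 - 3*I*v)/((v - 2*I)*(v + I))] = (v^4 - 2*I*v^3 + 5*v^2 + 4*v*(3 - I) - 6*I)/(v^4 - 2*I*v^3 + 3*v^2 - 4*I*v + 4)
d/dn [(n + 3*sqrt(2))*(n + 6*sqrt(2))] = 2*n + 9*sqrt(2)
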